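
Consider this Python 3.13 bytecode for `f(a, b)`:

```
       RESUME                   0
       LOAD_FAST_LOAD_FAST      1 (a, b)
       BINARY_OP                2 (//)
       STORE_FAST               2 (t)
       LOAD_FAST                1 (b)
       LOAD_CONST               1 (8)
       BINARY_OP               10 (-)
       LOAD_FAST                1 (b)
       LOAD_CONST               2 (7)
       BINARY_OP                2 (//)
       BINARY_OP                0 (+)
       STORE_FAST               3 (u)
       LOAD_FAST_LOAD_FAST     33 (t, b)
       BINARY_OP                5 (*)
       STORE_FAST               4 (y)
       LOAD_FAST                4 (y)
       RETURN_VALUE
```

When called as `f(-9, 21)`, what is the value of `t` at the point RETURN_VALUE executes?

LOAD_FAST_LOAD_FAST a,b → push -9,21. Stack: [-9, 21]
BINARY_OP // → -9 // 21 = -1. Stack: [-1]
STORE_FAST t → t=-1. Stack: []
LOAD_FAST b → push 21. Stack: [21]
LOAD_CONST → push 8. Stack: [21, 8]
BINARY_OP - → 21 - 8 = 13. Stack: [13]
LOAD_FAST b → push 21. Stack: [13, 21]
LOAD_CONST → push 7. Stack: [13, 21, 7]
BINARY_OP // → 21 // 7 = 3. Stack: [13, 3]
BINARY_OP + → 13 + 3 = 16. Stack: [16]
STORE_FAST u → u=16. Stack: []
LOAD_FAST_LOAD_FAST t,b → push -1,21. Stack: [-1, 21]
BINARY_OP * → -1 * 21 = -21. Stack: [-21]
STORE_FAST y → y=-21. Stack: []
LOAD_FAST y → push -21. Stack: [-21]
RETURN_VALUE → return -21.

-1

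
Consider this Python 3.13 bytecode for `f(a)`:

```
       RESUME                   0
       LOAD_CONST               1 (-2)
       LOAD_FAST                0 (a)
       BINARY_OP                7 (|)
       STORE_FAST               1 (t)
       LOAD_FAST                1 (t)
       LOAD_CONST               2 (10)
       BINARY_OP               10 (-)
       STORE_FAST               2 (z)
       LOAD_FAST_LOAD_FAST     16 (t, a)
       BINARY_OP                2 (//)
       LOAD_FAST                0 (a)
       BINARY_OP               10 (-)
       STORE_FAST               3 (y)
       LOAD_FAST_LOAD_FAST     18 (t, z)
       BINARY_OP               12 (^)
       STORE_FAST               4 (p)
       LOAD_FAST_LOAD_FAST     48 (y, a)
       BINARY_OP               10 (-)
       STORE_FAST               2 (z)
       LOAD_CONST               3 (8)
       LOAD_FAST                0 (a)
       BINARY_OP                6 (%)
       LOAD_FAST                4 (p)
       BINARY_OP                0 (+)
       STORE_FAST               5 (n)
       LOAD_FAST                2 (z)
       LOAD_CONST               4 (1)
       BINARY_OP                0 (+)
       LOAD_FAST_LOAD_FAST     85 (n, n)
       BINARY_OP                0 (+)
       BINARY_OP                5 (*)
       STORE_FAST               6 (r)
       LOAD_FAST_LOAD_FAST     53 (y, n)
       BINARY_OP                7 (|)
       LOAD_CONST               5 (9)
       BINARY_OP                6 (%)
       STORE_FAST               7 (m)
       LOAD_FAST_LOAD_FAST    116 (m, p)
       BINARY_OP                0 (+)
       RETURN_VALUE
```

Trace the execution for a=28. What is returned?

15

LOAD_CONST → push -2. Stack: [-2]
LOAD_FAST a → push 28. Stack: [-2, 28]
BINARY_OP | → -2 | 28 = -2. Stack: [-2]
STORE_FAST t → t=-2. Stack: []
LOAD_FAST t → push -2. Stack: [-2]
LOAD_CONST → push 10. Stack: [-2, 10]
BINARY_OP - → -2 - 10 = -12. Stack: [-12]
STORE_FAST z → z=-12. Stack: []
LOAD_FAST_LOAD_FAST t,a → push -2,28. Stack: [-2, 28]
BINARY_OP // → -2 // 28 = -1. Stack: [-1]
LOAD_FAST a → push 28. Stack: [-1, 28]
BINARY_OP - → -1 - 28 = -29. Stack: [-29]
STORE_FAST y → y=-29. Stack: []
LOAD_FAST_LOAD_FAST t,z → push -2,-12. Stack: [-2, -12]
BINARY_OP ^ → -2 ^ -12 = 10. Stack: [10]
STORE_FAST p → p=10. Stack: []
LOAD_FAST_LOAD_FAST y,a → push -29,28. Stack: [-29, 28]
BINARY_OP - → -29 - 28 = -57. Stack: [-57]
STORE_FAST z → z=-57. Stack: []
LOAD_CONST → push 8. Stack: [8]
LOAD_FAST a → push 28. Stack: [8, 28]
BINARY_OP % → 8 % 28 = 8. Stack: [8]
LOAD_FAST p → push 10. Stack: [8, 10]
BINARY_OP + → 8 + 10 = 18. Stack: [18]
STORE_FAST n → n=18. Stack: []
LOAD_FAST z → push -57. Stack: [-57]
LOAD_CONST → push 1. Stack: [-57, 1]
BINARY_OP + → -57 + 1 = -56. Stack: [-56]
LOAD_FAST_LOAD_FAST n,n → push 18,18. Stack: [-56, 18, 18]
BINARY_OP + → 18 + 18 = 36. Stack: [-56, 36]
BINARY_OP * → -56 * 36 = -2016. Stack: [-2016]
STORE_FAST r → r=-2016. Stack: []
LOAD_FAST_LOAD_FAST y,n → push -29,18. Stack: [-29, 18]
BINARY_OP | → -29 | 18 = -13. Stack: [-13]
LOAD_CONST → push 9. Stack: [-13, 9]
BINARY_OP % → -13 % 9 = 5. Stack: [5]
STORE_FAST m → m=5. Stack: []
LOAD_FAST_LOAD_FAST m,p → push 5,10. Stack: [5, 10]
BINARY_OP + → 5 + 10 = 15. Stack: [15]
RETURN_VALUE → return 15.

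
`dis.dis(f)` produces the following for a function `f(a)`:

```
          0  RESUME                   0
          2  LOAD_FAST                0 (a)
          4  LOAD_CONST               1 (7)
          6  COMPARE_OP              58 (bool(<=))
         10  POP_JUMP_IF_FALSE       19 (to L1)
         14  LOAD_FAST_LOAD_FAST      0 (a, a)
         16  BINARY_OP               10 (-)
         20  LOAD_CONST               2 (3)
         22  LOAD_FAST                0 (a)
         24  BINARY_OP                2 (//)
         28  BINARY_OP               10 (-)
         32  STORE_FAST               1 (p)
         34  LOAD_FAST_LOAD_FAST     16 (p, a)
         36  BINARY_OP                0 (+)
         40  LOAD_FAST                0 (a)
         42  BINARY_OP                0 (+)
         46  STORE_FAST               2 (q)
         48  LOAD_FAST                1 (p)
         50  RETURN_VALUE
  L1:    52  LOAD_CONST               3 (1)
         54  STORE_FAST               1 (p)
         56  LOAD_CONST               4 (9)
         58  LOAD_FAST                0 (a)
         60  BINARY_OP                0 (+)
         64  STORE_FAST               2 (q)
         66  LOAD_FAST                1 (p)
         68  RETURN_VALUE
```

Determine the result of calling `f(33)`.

LOAD_FAST a → push 33. Stack: [33]
LOAD_CONST → push 7. Stack: [33, 7]
COMPARE_OP bool(<=) → 33 vs 7 = False. Stack: [False]
POP_JUMP_IF_FALSE → pop False; jump. Stack: []
LOAD_CONST → push 1. Stack: [1]
STORE_FAST p → p=1. Stack: []
LOAD_CONST → push 9. Stack: [9]
LOAD_FAST a → push 33. Stack: [9, 33]
BINARY_OP + → 9 + 33 = 42. Stack: [42]
STORE_FAST q → q=42. Stack: []
LOAD_FAST p → push 1. Stack: [1]
RETURN_VALUE → return 1.

1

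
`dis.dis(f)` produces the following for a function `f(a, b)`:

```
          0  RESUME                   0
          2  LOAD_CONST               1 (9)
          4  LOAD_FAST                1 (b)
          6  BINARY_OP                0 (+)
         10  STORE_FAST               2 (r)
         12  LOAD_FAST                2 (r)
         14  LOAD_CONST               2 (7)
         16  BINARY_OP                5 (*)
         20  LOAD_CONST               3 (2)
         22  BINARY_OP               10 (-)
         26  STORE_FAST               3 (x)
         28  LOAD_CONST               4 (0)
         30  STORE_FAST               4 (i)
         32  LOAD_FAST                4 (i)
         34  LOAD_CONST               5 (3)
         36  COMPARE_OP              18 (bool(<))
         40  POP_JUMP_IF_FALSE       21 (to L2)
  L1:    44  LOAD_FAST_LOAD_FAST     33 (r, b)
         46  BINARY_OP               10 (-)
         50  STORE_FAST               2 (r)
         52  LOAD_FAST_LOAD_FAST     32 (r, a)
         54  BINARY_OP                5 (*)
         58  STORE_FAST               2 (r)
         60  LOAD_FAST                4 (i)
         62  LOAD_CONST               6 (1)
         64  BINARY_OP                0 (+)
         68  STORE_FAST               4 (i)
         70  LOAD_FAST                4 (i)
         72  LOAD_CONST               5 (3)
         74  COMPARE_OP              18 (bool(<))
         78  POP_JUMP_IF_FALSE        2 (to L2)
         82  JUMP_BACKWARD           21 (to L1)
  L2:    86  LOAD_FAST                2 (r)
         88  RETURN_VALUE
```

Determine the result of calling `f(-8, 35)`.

LOAD_CONST → push 9. Stack: [9]
LOAD_FAST b → push 35. Stack: [9, 35]
BINARY_OP + → 9 + 35 = 44. Stack: [44]
STORE_FAST r → r=44. Stack: []
LOAD_FAST r → push 44. Stack: [44]
LOAD_CONST → push 7. Stack: [44, 7]
BINARY_OP * → 44 * 7 = 308. Stack: [308]
LOAD_CONST → push 2. Stack: [308, 2]
BINARY_OP - → 308 - 2 = 306. Stack: [306]
STORE_FAST x → x=306. Stack: []
LOAD_CONST → push 0. Stack: [0]
STORE_FAST i → i=0. Stack: []
LOAD_FAST i → push 0. Stack: [0]
LOAD_CONST → push 3. Stack: [0, 3]
COMPARE_OP bool(<) → 0 vs 3 = True. Stack: [True]
POP_JUMP_IF_FALSE → pop True; no jump. Stack: []
LOAD_FAST_LOAD_FAST r,b → push 44,35. Stack: [44, 35]
BINARY_OP - → 44 - 35 = 9. Stack: [9]
STORE_FAST r → r=9. Stack: []
LOAD_FAST_LOAD_FAST r,a → push 9,-8. Stack: [9, -8]
BINARY_OP * → 9 * -8 = -72. Stack: [-72]
STORE_FAST r → r=-72. Stack: []
LOAD_FAST i → push 0. Stack: [0]
LOAD_CONST → push 1. Stack: [0, 1]
BINARY_OP + → 0 + 1 = 1. Stack: [1]
STORE_FAST i → i=1. Stack: []
LOAD_FAST i → push 1. Stack: [1]
LOAD_CONST → push 3. Stack: [1, 3]
COMPARE_OP bool(<) → 1 vs 3 = True. Stack: [True]
POP_JUMP_IF_FALSE → pop True; no jump. Stack: []
LOAD_FAST_LOAD_FAST r,b → push -72,35. Stack: [-72, 35]
BINARY_OP - → -72 - 35 = -107. Stack: [-107]
STORE_FAST r → r=-107. Stack: []
LOAD_FAST_LOAD_FAST r,a → push -107,-8. Stack: [-107, -8]
BINARY_OP * → -107 * -8 = 856. Stack: [856]
STORE_FAST r → r=856. Stack: []
LOAD_FAST i → push 1. Stack: [1]
LOAD_CONST → push 1. Stack: [1, 1]
BINARY_OP + → 1 + 1 = 2. Stack: [2]
STORE_FAST i → i=2. Stack: []
LOAD_FAST i → push 2. Stack: [2]
LOAD_CONST → push 3. Stack: [2, 3]
COMPARE_OP bool(<) → 2 vs 3 = True. Stack: [True]
POP_JUMP_IF_FALSE → pop True; no jump. Stack: []
LOAD_FAST_LOAD_FAST r,b → push 856,35. Stack: [856, 35]
BINARY_OP - → 856 - 35 = 821. Stack: [821]
STORE_FAST r → r=821. Stack: []
LOAD_FAST_LOAD_FAST r,a → push 821,-8. Stack: [821, -8]
BINARY_OP * → 821 * -8 = -6568. Stack: [-6568]
STORE_FAST r → r=-6568. Stack: []
LOAD_FAST i → push 2. Stack: [2]
LOAD_CONST → push 1. Stack: [2, 1]
BINARY_OP + → 2 + 1 = 3. Stack: [3]
STORE_FAST i → i=3. Stack: []
LOAD_FAST i → push 3. Stack: [3]
LOAD_CONST → push 3. Stack: [3, 3]
COMPARE_OP bool(<) → 3 vs 3 = False. Stack: [False]
POP_JUMP_IF_FALSE → pop False; jump. Stack: []
LOAD_FAST r → push -6568. Stack: [-6568]
RETURN_VALUE → return -6568.

-6568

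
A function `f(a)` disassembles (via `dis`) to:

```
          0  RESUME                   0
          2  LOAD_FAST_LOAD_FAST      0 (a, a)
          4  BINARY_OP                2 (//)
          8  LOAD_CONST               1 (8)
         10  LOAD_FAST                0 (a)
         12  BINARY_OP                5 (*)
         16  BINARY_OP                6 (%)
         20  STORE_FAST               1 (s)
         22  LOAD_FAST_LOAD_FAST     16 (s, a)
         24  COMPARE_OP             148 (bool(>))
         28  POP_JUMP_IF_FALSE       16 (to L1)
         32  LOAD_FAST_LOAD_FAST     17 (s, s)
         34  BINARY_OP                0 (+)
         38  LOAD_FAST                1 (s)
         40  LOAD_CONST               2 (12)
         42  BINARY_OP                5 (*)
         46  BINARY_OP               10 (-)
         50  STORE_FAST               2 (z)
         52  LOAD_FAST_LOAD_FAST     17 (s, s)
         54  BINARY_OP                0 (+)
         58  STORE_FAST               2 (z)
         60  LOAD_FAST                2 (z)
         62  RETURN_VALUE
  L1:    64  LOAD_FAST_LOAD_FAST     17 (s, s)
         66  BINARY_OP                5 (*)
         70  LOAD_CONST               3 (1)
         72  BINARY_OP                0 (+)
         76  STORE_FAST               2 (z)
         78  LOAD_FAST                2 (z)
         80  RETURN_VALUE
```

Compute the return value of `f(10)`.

2

LOAD_FAST_LOAD_FAST a,a → push 10,10. Stack: [10, 10]
BINARY_OP // → 10 // 10 = 1. Stack: [1]
LOAD_CONST → push 8. Stack: [1, 8]
LOAD_FAST a → push 10. Stack: [1, 8, 10]
BINARY_OP * → 8 * 10 = 80. Stack: [1, 80]
BINARY_OP % → 1 % 80 = 1. Stack: [1]
STORE_FAST s → s=1. Stack: []
LOAD_FAST_LOAD_FAST s,a → push 1,10. Stack: [1, 10]
COMPARE_OP bool(>) → 1 vs 10 = False. Stack: [False]
POP_JUMP_IF_FALSE → pop False; jump. Stack: []
LOAD_FAST_LOAD_FAST s,s → push 1,1. Stack: [1, 1]
BINARY_OP * → 1 * 1 = 1. Stack: [1]
LOAD_CONST → push 1. Stack: [1, 1]
BINARY_OP + → 1 + 1 = 2. Stack: [2]
STORE_FAST z → z=2. Stack: []
LOAD_FAST z → push 2. Stack: [2]
RETURN_VALUE → return 2.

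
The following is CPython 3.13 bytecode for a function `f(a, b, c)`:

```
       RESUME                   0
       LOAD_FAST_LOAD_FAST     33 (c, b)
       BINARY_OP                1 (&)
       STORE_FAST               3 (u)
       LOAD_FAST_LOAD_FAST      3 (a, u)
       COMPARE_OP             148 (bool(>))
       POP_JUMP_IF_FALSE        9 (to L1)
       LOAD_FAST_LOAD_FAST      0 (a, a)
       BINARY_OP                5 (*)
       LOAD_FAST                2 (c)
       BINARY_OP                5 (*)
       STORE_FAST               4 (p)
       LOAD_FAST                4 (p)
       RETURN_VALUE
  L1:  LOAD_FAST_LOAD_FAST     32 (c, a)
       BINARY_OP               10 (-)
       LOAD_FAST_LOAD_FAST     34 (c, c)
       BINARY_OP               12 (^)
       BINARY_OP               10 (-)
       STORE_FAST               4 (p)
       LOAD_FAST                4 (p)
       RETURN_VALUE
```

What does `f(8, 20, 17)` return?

LOAD_FAST_LOAD_FAST c,b → push 17,20. Stack: [17, 20]
BINARY_OP & → 17 & 20 = 16. Stack: [16]
STORE_FAST u → u=16. Stack: []
LOAD_FAST_LOAD_FAST a,u → push 8,16. Stack: [8, 16]
COMPARE_OP bool(>) → 8 vs 16 = False. Stack: [False]
POP_JUMP_IF_FALSE → pop False; jump. Stack: []
LOAD_FAST_LOAD_FAST c,a → push 17,8. Stack: [17, 8]
BINARY_OP - → 17 - 8 = 9. Stack: [9]
LOAD_FAST_LOAD_FAST c,c → push 17,17. Stack: [9, 17, 17]
BINARY_OP ^ → 17 ^ 17 = 0. Stack: [9, 0]
BINARY_OP - → 9 - 0 = 9. Stack: [9]
STORE_FAST p → p=9. Stack: []
LOAD_FAST p → push 9. Stack: [9]
RETURN_VALUE → return 9.

9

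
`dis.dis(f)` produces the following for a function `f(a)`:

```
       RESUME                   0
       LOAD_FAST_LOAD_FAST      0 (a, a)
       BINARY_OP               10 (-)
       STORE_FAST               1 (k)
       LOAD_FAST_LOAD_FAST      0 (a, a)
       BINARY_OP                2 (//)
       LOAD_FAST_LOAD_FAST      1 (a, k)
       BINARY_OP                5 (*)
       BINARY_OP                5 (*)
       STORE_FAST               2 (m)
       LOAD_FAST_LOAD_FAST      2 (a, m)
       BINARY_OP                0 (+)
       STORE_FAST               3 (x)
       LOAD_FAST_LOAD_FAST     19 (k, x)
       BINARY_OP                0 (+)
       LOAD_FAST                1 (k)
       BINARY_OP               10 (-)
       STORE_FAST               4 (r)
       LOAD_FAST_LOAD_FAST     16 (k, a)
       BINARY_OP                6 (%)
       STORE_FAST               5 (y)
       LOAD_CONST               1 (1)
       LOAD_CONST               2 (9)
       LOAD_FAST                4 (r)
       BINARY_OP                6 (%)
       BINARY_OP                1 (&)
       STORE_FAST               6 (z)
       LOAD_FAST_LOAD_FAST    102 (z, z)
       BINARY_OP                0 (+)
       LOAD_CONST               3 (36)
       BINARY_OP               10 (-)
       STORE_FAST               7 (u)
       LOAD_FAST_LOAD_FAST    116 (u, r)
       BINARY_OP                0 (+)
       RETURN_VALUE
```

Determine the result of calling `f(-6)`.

LOAD_FAST_LOAD_FAST a,a → push -6,-6. Stack: [-6, -6]
BINARY_OP - → -6 - -6 = 0. Stack: [0]
STORE_FAST k → k=0. Stack: []
LOAD_FAST_LOAD_FAST a,a → push -6,-6. Stack: [-6, -6]
BINARY_OP // → -6 // -6 = 1. Stack: [1]
LOAD_FAST_LOAD_FAST a,k → push -6,0. Stack: [1, -6, 0]
BINARY_OP * → -6 * 0 = 0. Stack: [1, 0]
BINARY_OP * → 1 * 0 = 0. Stack: [0]
STORE_FAST m → m=0. Stack: []
LOAD_FAST_LOAD_FAST a,m → push -6,0. Stack: [-6, 0]
BINARY_OP + → -6 + 0 = -6. Stack: [-6]
STORE_FAST x → x=-6. Stack: []
LOAD_FAST_LOAD_FAST k,x → push 0,-6. Stack: [0, -6]
BINARY_OP + → 0 + -6 = -6. Stack: [-6]
LOAD_FAST k → push 0. Stack: [-6, 0]
BINARY_OP - → -6 - 0 = -6. Stack: [-6]
STORE_FAST r → r=-6. Stack: []
LOAD_FAST_LOAD_FAST k,a → push 0,-6. Stack: [0, -6]
BINARY_OP % → 0 % -6 = 0. Stack: [0]
STORE_FAST y → y=0. Stack: []
LOAD_CONST → push 1. Stack: [1]
LOAD_CONST → push 9. Stack: [1, 9]
LOAD_FAST r → push -6. Stack: [1, 9, -6]
BINARY_OP % → 9 % -6 = -3. Stack: [1, -3]
BINARY_OP & → 1 & -3 = 1. Stack: [1]
STORE_FAST z → z=1. Stack: []
LOAD_FAST_LOAD_FAST z,z → push 1,1. Stack: [1, 1]
BINARY_OP + → 1 + 1 = 2. Stack: [2]
LOAD_CONST → push 36. Stack: [2, 36]
BINARY_OP - → 2 - 36 = -34. Stack: [-34]
STORE_FAST u → u=-34. Stack: []
LOAD_FAST_LOAD_FAST u,r → push -34,-6. Stack: [-34, -6]
BINARY_OP + → -34 + -6 = -40. Stack: [-40]
RETURN_VALUE → return -40.

-40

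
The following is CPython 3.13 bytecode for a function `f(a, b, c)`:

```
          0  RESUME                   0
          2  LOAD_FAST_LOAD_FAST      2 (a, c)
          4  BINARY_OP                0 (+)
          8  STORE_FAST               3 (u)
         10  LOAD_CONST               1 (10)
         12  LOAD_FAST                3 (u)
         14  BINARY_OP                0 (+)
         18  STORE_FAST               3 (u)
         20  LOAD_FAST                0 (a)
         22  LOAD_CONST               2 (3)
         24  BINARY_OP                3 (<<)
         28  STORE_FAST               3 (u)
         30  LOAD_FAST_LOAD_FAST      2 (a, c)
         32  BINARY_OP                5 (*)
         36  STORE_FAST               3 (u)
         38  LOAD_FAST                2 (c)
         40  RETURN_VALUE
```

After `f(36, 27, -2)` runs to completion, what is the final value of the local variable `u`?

-72

LOAD_FAST_LOAD_FAST a,c → push 36,-2. Stack: [36, -2]
BINARY_OP + → 36 + -2 = 34. Stack: [34]
STORE_FAST u → u=34. Stack: []
LOAD_CONST → push 10. Stack: [10]
LOAD_FAST u → push 34. Stack: [10, 34]
BINARY_OP + → 10 + 34 = 44. Stack: [44]
STORE_FAST u → u=44. Stack: []
LOAD_FAST a → push 36. Stack: [36]
LOAD_CONST → push 3. Stack: [36, 3]
BINARY_OP << → 36 << 3 = 288. Stack: [288]
STORE_FAST u → u=288. Stack: []
LOAD_FAST_LOAD_FAST a,c → push 36,-2. Stack: [36, -2]
BINARY_OP * → 36 * -2 = -72. Stack: [-72]
STORE_FAST u → u=-72. Stack: []
LOAD_FAST c → push -2. Stack: [-2]
RETURN_VALUE → return -2.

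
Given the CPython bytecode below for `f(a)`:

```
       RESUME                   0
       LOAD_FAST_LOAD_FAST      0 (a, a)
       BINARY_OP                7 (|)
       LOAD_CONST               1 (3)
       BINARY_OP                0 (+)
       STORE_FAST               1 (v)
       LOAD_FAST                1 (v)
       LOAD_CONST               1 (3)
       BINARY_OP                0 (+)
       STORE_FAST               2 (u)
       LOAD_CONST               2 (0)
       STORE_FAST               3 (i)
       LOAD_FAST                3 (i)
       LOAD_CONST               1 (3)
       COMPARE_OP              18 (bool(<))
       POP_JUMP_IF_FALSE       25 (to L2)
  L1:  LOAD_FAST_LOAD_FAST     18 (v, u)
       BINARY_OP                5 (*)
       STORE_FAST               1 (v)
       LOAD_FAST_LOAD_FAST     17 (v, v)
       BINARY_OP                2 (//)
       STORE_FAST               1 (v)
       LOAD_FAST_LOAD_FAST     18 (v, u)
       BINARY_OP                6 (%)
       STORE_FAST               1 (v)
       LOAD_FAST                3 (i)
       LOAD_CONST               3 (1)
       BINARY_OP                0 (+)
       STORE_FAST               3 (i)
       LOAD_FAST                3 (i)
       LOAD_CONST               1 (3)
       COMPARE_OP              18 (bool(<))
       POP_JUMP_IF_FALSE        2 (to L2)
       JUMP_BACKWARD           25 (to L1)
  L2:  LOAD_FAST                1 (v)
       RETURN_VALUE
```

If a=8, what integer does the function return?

LOAD_FAST_LOAD_FAST a,a → push 8,8
BINARY_OP | → 8 | 8 = 8
LOAD_CONST → push 3
BINARY_OP + → 8 + 3 = 11
STORE_FAST v → v=11
LOAD_FAST v → push 11
LOAD_CONST → push 3
BINARY_OP + → 11 + 3 = 14
STORE_FAST u → u=14
LOAD_CONST → push 0
STORE_FAST i → i=0
LOAD_FAST i → push 0
LOAD_CONST → push 3
COMPARE_OP bool(<) → 0 vs 3 = True
POP_JUMP_IF_FALSE → pop True; no jump
LOAD_FAST_LOAD_FAST v,u → push 11,14
BINARY_OP * → 11 * 14 = 154
STORE_FAST v → v=154
LOAD_FAST_LOAD_FAST v,v → push 154,154
BINARY_OP // → 154 // 154 = 1
STORE_FAST v → v=1
LOAD_FAST_LOAD_FAST v,u → push 1,14
BINARY_OP % → 1 % 14 = 1
STORE_FAST v → v=1
LOAD_FAST i → push 0
LOAD_CONST → push 1
BINARY_OP + → 0 + 1 = 1
STORE_FAST i → i=1
LOAD_FAST i → push 1
LOAD_CONST → push 3
COMPARE_OP bool(<) → 1 vs 3 = True
POP_JUMP_IF_FALSE → pop True; no jump
LOAD_FAST_LOAD_FAST v,u → push 1,14
BINARY_OP * → 1 * 14 = 14
STORE_FAST v → v=14
LOAD_FAST_LOAD_FAST v,v → push 14,14
BINARY_OP // → 14 // 14 = 1
STORE_FAST v → v=1
LOAD_FAST_LOAD_FAST v,u → push 1,14
BINARY_OP % → 1 % 14 = 1
STORE_FAST v → v=1
LOAD_FAST i → push 1
LOAD_CONST → push 1
BINARY_OP + → 1 + 1 = 2
STORE_FAST i → i=2
LOAD_FAST i → push 2
LOAD_CONST → push 3
COMPARE_OP bool(<) → 2 vs 3 = True
POP_JUMP_IF_FALSE → pop True; no jump
LOAD_FAST_LOAD_FAST v,u → push 1,14
BINARY_OP * → 1 * 14 = 14
STORE_FAST v → v=14
LOAD_FAST_LOAD_FAST v,v → push 14,14
BINARY_OP // → 14 // 14 = 1
STORE_FAST v → v=1
LOAD_FAST_LOAD_FAST v,u → push 1,14
BINARY_OP % → 1 % 14 = 1
STORE_FAST v → v=1
LOAD_FAST i → push 2
LOAD_CONST → push 1
BINARY_OP + → 2 + 1 = 3
STORE_FAST i → i=3
LOAD_FAST i → push 3
LOAD_CONST → push 3
COMPARE_OP bool(<) → 3 vs 3 = False
POP_JUMP_IF_FALSE → pop False; jump
LOAD_FAST v → push 1
RETURN_VALUE → return 1.

1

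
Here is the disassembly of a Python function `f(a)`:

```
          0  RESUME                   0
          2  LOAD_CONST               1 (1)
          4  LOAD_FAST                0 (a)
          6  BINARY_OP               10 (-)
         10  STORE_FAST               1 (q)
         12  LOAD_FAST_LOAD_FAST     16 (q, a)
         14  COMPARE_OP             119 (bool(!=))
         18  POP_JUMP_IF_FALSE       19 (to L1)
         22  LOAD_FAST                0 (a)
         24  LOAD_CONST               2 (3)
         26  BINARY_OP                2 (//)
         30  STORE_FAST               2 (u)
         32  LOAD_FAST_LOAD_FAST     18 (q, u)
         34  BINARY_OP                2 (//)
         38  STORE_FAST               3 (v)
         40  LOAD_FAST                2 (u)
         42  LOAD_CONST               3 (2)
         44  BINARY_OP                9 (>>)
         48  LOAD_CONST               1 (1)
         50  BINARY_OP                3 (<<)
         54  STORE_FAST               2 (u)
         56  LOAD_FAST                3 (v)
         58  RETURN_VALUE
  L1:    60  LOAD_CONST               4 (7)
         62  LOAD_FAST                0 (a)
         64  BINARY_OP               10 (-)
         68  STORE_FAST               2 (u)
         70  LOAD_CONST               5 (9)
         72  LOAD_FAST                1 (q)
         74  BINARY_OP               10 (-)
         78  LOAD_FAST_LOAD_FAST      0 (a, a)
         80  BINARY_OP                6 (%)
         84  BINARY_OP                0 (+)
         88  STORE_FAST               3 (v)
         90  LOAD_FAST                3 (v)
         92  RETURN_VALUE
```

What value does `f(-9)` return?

LOAD_CONST → push 1. Stack: [1]
LOAD_FAST a → push -9. Stack: [1, -9]
BINARY_OP - → 1 - -9 = 10. Stack: [10]
STORE_FAST q → q=10. Stack: []
LOAD_FAST_LOAD_FAST q,a → push 10,-9. Stack: [10, -9]
COMPARE_OP bool(!=) → 10 vs -9 = True. Stack: [True]
POP_JUMP_IF_FALSE → pop True; no jump. Stack: []
LOAD_FAST a → push -9. Stack: [-9]
LOAD_CONST → push 3. Stack: [-9, 3]
BINARY_OP // → -9 // 3 = -3. Stack: [-3]
STORE_FAST u → u=-3. Stack: []
LOAD_FAST_LOAD_FAST q,u → push 10,-3. Stack: [10, -3]
BINARY_OP // → 10 // -3 = -4. Stack: [-4]
STORE_FAST v → v=-4. Stack: []
LOAD_FAST u → push -3. Stack: [-3]
LOAD_CONST → push 2. Stack: [-3, 2]
BINARY_OP >> → -3 >> 2 = -1. Stack: [-1]
LOAD_CONST → push 1. Stack: [-1, 1]
BINARY_OP << → -1 << 1 = -2. Stack: [-2]
STORE_FAST u → u=-2. Stack: []
LOAD_FAST v → push -4. Stack: [-4]
RETURN_VALUE → return -4.

-4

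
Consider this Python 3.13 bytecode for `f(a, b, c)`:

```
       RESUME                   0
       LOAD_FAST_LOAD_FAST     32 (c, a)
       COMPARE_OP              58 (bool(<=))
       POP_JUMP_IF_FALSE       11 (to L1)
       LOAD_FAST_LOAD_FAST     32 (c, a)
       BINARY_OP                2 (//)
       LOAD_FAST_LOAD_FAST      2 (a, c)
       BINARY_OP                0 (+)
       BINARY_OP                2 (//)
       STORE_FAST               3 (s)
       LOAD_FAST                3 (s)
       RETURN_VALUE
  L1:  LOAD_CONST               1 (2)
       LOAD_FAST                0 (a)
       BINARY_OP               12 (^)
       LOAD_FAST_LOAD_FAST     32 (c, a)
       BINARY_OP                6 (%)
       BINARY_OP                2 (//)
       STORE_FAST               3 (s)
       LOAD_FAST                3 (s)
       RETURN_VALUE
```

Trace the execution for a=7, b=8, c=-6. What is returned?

LOAD_FAST_LOAD_FAST c,a → push -6,7. Stack: [-6, 7]
COMPARE_OP bool(<=) → -6 vs 7 = True. Stack: [True]
POP_JUMP_IF_FALSE → pop True; no jump. Stack: []
LOAD_FAST_LOAD_FAST c,a → push -6,7. Stack: [-6, 7]
BINARY_OP // → -6 // 7 = -1. Stack: [-1]
LOAD_FAST_LOAD_FAST a,c → push 7,-6. Stack: [-1, 7, -6]
BINARY_OP + → 7 + -6 = 1. Stack: [-1, 1]
BINARY_OP // → -1 // 1 = -1. Stack: [-1]
STORE_FAST s → s=-1. Stack: []
LOAD_FAST s → push -1. Stack: [-1]
RETURN_VALUE → return -1.

-1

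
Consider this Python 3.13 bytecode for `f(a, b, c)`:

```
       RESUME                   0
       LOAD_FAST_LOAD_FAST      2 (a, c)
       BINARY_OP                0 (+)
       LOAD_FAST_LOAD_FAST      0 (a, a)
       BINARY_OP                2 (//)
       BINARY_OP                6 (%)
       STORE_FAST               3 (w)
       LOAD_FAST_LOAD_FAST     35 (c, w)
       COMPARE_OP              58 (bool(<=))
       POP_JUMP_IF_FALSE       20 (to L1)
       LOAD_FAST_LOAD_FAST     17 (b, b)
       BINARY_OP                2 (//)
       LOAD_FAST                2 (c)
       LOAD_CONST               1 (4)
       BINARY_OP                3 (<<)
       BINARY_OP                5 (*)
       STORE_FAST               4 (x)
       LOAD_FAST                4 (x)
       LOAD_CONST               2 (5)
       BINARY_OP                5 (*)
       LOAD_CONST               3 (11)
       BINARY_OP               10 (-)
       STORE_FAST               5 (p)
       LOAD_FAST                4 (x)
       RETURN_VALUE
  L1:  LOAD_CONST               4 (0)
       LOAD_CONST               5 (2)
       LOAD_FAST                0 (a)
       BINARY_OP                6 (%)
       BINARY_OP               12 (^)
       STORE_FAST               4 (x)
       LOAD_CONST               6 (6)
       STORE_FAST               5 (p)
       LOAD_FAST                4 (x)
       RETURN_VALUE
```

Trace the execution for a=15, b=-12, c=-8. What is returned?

LOAD_FAST_LOAD_FAST a,c → push 15,-8. Stack: [15, -8]
BINARY_OP + → 15 + -8 = 7. Stack: [7]
LOAD_FAST_LOAD_FAST a,a → push 15,15. Stack: [7, 15, 15]
BINARY_OP // → 15 // 15 = 1. Stack: [7, 1]
BINARY_OP % → 7 % 1 = 0. Stack: [0]
STORE_FAST w → w=0. Stack: []
LOAD_FAST_LOAD_FAST c,w → push -8,0. Stack: [-8, 0]
COMPARE_OP bool(<=) → -8 vs 0 = True. Stack: [True]
POP_JUMP_IF_FALSE → pop True; no jump. Stack: []
LOAD_FAST_LOAD_FAST b,b → push -12,-12. Stack: [-12, -12]
BINARY_OP // → -12 // -12 = 1. Stack: [1]
LOAD_FAST c → push -8. Stack: [1, -8]
LOAD_CONST → push 4. Stack: [1, -8, 4]
BINARY_OP << → -8 << 4 = -128. Stack: [1, -128]
BINARY_OP * → 1 * -128 = -128. Stack: [-128]
STORE_FAST x → x=-128. Stack: []
LOAD_FAST x → push -128. Stack: [-128]
LOAD_CONST → push 5. Stack: [-128, 5]
BINARY_OP * → -128 * 5 = -640. Stack: [-640]
LOAD_CONST → push 11. Stack: [-640, 11]
BINARY_OP - → -640 - 11 = -651. Stack: [-651]
STORE_FAST p → p=-651. Stack: []
LOAD_FAST x → push -128. Stack: [-128]
RETURN_VALUE → return -128.

-128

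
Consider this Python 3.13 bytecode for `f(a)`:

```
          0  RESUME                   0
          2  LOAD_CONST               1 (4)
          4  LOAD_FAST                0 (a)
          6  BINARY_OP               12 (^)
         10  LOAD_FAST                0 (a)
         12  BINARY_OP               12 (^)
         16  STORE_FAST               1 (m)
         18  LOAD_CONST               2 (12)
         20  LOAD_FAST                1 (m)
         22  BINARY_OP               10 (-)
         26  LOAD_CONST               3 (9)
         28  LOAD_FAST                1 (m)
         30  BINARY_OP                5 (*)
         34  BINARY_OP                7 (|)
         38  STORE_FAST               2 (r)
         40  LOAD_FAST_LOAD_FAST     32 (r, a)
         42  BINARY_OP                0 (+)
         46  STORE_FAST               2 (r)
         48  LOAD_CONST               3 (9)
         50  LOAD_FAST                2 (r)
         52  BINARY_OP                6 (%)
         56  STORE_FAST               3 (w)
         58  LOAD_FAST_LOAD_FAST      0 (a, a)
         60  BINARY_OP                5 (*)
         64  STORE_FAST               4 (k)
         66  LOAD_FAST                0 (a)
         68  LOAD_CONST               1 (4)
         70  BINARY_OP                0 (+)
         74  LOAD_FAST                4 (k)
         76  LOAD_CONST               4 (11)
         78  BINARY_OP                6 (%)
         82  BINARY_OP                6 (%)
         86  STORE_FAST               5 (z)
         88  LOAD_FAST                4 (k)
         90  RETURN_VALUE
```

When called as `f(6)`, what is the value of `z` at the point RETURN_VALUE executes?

1

LOAD_CONST → push 4. Stack: [4]
LOAD_FAST a → push 6. Stack: [4, 6]
BINARY_OP ^ → 4 ^ 6 = 2. Stack: [2]
LOAD_FAST a → push 6. Stack: [2, 6]
BINARY_OP ^ → 2 ^ 6 = 4. Stack: [4]
STORE_FAST m → m=4. Stack: []
LOAD_CONST → push 12. Stack: [12]
LOAD_FAST m → push 4. Stack: [12, 4]
BINARY_OP - → 12 - 4 = 8. Stack: [8]
LOAD_CONST → push 9. Stack: [8, 9]
LOAD_FAST m → push 4. Stack: [8, 9, 4]
BINARY_OP * → 9 * 4 = 36. Stack: [8, 36]
BINARY_OP | → 8 | 36 = 44. Stack: [44]
STORE_FAST r → r=44. Stack: []
LOAD_FAST_LOAD_FAST r,a → push 44,6. Stack: [44, 6]
BINARY_OP + → 44 + 6 = 50. Stack: [50]
STORE_FAST r → r=50. Stack: []
LOAD_CONST → push 9. Stack: [9]
LOAD_FAST r → push 50. Stack: [9, 50]
BINARY_OP % → 9 % 50 = 9. Stack: [9]
STORE_FAST w → w=9. Stack: []
LOAD_FAST_LOAD_FAST a,a → push 6,6. Stack: [6, 6]
BINARY_OP * → 6 * 6 = 36. Stack: [36]
STORE_FAST k → k=36. Stack: []
LOAD_FAST a → push 6. Stack: [6]
LOAD_CONST → push 4. Stack: [6, 4]
BINARY_OP + → 6 + 4 = 10. Stack: [10]
LOAD_FAST k → push 36. Stack: [10, 36]
LOAD_CONST → push 11. Stack: [10, 36, 11]
BINARY_OP % → 36 % 11 = 3. Stack: [10, 3]
BINARY_OP % → 10 % 3 = 1. Stack: [1]
STORE_FAST z → z=1. Stack: []
LOAD_FAST k → push 36. Stack: [36]
RETURN_VALUE → return 36.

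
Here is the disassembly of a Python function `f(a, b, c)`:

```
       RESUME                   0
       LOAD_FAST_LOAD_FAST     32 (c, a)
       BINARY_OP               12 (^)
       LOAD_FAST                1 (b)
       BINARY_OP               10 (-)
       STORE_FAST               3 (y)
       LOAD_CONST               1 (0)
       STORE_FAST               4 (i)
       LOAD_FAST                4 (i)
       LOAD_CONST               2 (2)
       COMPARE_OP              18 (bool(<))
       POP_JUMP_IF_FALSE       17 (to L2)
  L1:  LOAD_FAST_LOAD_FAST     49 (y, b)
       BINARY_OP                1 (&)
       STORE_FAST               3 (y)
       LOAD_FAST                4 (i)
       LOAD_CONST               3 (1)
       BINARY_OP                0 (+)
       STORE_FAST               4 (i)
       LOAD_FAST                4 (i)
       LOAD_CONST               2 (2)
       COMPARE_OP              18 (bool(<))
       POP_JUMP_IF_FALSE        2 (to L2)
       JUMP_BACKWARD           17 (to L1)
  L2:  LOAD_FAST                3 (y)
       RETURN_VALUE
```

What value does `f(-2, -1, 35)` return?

-34

LOAD_FAST_LOAD_FAST c,a → push 35,-2. Stack: [35, -2]
BINARY_OP ^ → 35 ^ -2 = -35. Stack: [-35]
LOAD_FAST b → push -1. Stack: [-35, -1]
BINARY_OP - → -35 - -1 = -34. Stack: [-34]
STORE_FAST y → y=-34. Stack: []
LOAD_CONST → push 0. Stack: [0]
STORE_FAST i → i=0. Stack: []
LOAD_FAST i → push 0. Stack: [0]
LOAD_CONST → push 2. Stack: [0, 2]
COMPARE_OP bool(<) → 0 vs 2 = True. Stack: [True]
POP_JUMP_IF_FALSE → pop True; no jump. Stack: []
LOAD_FAST_LOAD_FAST y,b → push -34,-1. Stack: [-34, -1]
BINARY_OP & → -34 & -1 = -34. Stack: [-34]
STORE_FAST y → y=-34. Stack: []
LOAD_FAST i → push 0. Stack: [0]
LOAD_CONST → push 1. Stack: [0, 1]
BINARY_OP + → 0 + 1 = 1. Stack: [1]
STORE_FAST i → i=1. Stack: []
LOAD_FAST i → push 1. Stack: [1]
LOAD_CONST → push 2. Stack: [1, 2]
COMPARE_OP bool(<) → 1 vs 2 = True. Stack: [True]
POP_JUMP_IF_FALSE → pop True; no jump. Stack: []
LOAD_FAST_LOAD_FAST y,b → push -34,-1. Stack: [-34, -1]
BINARY_OP & → -34 & -1 = -34. Stack: [-34]
STORE_FAST y → y=-34. Stack: []
LOAD_FAST i → push 1. Stack: [1]
LOAD_CONST → push 1. Stack: [1, 1]
BINARY_OP + → 1 + 1 = 2. Stack: [2]
STORE_FAST i → i=2. Stack: []
LOAD_FAST i → push 2. Stack: [2]
LOAD_CONST → push 2. Stack: [2, 2]
COMPARE_OP bool(<) → 2 vs 2 = False. Stack: [False]
POP_JUMP_IF_FALSE → pop False; jump. Stack: []
LOAD_FAST y → push -34. Stack: [-34]
RETURN_VALUE → return -34.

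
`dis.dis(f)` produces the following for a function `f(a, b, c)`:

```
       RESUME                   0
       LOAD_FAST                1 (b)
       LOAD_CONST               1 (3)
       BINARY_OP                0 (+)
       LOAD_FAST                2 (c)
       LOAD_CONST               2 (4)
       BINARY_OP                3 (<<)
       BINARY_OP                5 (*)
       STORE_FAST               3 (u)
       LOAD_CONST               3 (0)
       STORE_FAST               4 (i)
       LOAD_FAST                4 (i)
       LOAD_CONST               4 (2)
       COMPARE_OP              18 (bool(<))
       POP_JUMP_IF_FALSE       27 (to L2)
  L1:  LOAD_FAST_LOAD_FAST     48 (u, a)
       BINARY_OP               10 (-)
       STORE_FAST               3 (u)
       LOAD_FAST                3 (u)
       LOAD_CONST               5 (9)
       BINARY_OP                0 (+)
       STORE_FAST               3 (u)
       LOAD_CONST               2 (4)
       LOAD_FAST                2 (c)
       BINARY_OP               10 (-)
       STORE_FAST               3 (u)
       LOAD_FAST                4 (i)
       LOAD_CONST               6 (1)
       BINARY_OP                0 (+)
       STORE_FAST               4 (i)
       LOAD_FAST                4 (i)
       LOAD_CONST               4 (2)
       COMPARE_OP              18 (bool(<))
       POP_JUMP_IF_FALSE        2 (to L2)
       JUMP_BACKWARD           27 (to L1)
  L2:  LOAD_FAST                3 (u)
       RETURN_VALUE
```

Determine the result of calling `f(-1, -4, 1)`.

3

LOAD_FAST b → push -4. Stack: [-4]
LOAD_CONST → push 3. Stack: [-4, 3]
BINARY_OP + → -4 + 3 = -1. Stack: [-1]
LOAD_FAST c → push 1. Stack: [-1, 1]
LOAD_CONST → push 4. Stack: [-1, 1, 4]
BINARY_OP << → 1 << 4 = 16. Stack: [-1, 16]
BINARY_OP * → -1 * 16 = -16. Stack: [-16]
STORE_FAST u → u=-16. Stack: []
LOAD_CONST → push 0. Stack: [0]
STORE_FAST i → i=0. Stack: []
LOAD_FAST i → push 0. Stack: [0]
LOAD_CONST → push 2. Stack: [0, 2]
COMPARE_OP bool(<) → 0 vs 2 = True. Stack: [True]
POP_JUMP_IF_FALSE → pop True; no jump. Stack: []
LOAD_FAST_LOAD_FAST u,a → push -16,-1. Stack: [-16, -1]
BINARY_OP - → -16 - -1 = -15. Stack: [-15]
STORE_FAST u → u=-15. Stack: []
LOAD_FAST u → push -15. Stack: [-15]
LOAD_CONST → push 9. Stack: [-15, 9]
BINARY_OP + → -15 + 9 = -6. Stack: [-6]
STORE_FAST u → u=-6. Stack: []
LOAD_CONST → push 4. Stack: [4]
LOAD_FAST c → push 1. Stack: [4, 1]
BINARY_OP - → 4 - 1 = 3. Stack: [3]
STORE_FAST u → u=3. Stack: []
LOAD_FAST i → push 0. Stack: [0]
LOAD_CONST → push 1. Stack: [0, 1]
BINARY_OP + → 0 + 1 = 1. Stack: [1]
STORE_FAST i → i=1. Stack: []
LOAD_FAST i → push 1. Stack: [1]
LOAD_CONST → push 2. Stack: [1, 2]
COMPARE_OP bool(<) → 1 vs 2 = True. Stack: [True]
POP_JUMP_IF_FALSE → pop True; no jump. Stack: []
LOAD_FAST_LOAD_FAST u,a → push 3,-1. Stack: [3, -1]
BINARY_OP - → 3 - -1 = 4. Stack: [4]
STORE_FAST u → u=4. Stack: []
LOAD_FAST u → push 4. Stack: [4]
LOAD_CONST → push 9. Stack: [4, 9]
BINARY_OP + → 4 + 9 = 13. Stack: [13]
STORE_FAST u → u=13. Stack: []
LOAD_CONST → push 4. Stack: [4]
LOAD_FAST c → push 1. Stack: [4, 1]
BINARY_OP - → 4 - 1 = 3. Stack: [3]
STORE_FAST u → u=3. Stack: []
LOAD_FAST i → push 1. Stack: [1]
LOAD_CONST → push 1. Stack: [1, 1]
BINARY_OP + → 1 + 1 = 2. Stack: [2]
STORE_FAST i → i=2. Stack: []
LOAD_FAST i → push 2. Stack: [2]
LOAD_CONST → push 2. Stack: [2, 2]
COMPARE_OP bool(<) → 2 vs 2 = False. Stack: [False]
POP_JUMP_IF_FALSE → pop False; jump. Stack: []
LOAD_FAST u → push 3. Stack: [3]
RETURN_VALUE → return 3.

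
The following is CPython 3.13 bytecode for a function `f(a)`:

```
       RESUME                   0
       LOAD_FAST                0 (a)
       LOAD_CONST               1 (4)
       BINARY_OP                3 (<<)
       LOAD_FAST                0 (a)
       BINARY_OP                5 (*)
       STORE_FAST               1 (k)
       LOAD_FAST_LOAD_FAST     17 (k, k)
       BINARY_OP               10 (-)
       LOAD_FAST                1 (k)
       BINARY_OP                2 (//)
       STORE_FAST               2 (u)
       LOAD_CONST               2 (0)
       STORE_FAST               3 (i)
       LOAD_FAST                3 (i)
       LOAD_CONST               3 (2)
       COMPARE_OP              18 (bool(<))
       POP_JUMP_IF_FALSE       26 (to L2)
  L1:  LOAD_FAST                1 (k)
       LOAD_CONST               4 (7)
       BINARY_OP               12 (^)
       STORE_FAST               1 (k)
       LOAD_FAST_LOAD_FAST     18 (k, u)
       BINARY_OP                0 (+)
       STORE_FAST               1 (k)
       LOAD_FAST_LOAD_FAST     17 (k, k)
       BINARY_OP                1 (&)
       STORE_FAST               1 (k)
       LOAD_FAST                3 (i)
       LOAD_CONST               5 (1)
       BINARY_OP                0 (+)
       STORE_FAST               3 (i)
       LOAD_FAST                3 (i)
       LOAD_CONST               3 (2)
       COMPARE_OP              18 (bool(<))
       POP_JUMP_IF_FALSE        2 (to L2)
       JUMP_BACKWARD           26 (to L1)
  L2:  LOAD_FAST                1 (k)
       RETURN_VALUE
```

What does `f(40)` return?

LOAD_FAST a → push 40. Stack: [40]
LOAD_CONST → push 4. Stack: [40, 4]
BINARY_OP << → 40 << 4 = 640. Stack: [640]
LOAD_FAST a → push 40. Stack: [640, 40]
BINARY_OP * → 640 * 40 = 25600. Stack: [25600]
STORE_FAST k → k=25600. Stack: []
LOAD_FAST_LOAD_FAST k,k → push 25600,25600. Stack: [25600, 25600]
BINARY_OP - → 25600 - 25600 = 0. Stack: [0]
LOAD_FAST k → push 25600. Stack: [0, 25600]
BINARY_OP // → 0 // 25600 = 0. Stack: [0]
STORE_FAST u → u=0. Stack: []
LOAD_CONST → push 0. Stack: [0]
STORE_FAST i → i=0. Stack: []
LOAD_FAST i → push 0. Stack: [0]
LOAD_CONST → push 2. Stack: [0, 2]
COMPARE_OP bool(<) → 0 vs 2 = True. Stack: [True]
POP_JUMP_IF_FALSE → pop True; no jump. Stack: []
LOAD_FAST k → push 25600. Stack: [25600]
LOAD_CONST → push 7. Stack: [25600, 7]
BINARY_OP ^ → 25600 ^ 7 = 25607. Stack: [25607]
STORE_FAST k → k=25607. Stack: []
LOAD_FAST_LOAD_FAST k,u → push 25607,0. Stack: [25607, 0]
BINARY_OP + → 25607 + 0 = 25607. Stack: [25607]
STORE_FAST k → k=25607. Stack: []
LOAD_FAST_LOAD_FAST k,k → push 25607,25607. Stack: [25607, 25607]
BINARY_OP & → 25607 & 25607 = 25607. Stack: [25607]
STORE_FAST k → k=25607. Stack: []
LOAD_FAST i → push 0. Stack: [0]
LOAD_CONST → push 1. Stack: [0, 1]
BINARY_OP + → 0 + 1 = 1. Stack: [1]
STORE_FAST i → i=1. Stack: []
LOAD_FAST i → push 1. Stack: [1]
LOAD_CONST → push 2. Stack: [1, 2]
COMPARE_OP bool(<) → 1 vs 2 = True. Stack: [True]
POP_JUMP_IF_FALSE → pop True; no jump. Stack: []
LOAD_FAST k → push 25607. Stack: [25607]
LOAD_CONST → push 7. Stack: [25607, 7]
BINARY_OP ^ → 25607 ^ 7 = 25600. Stack: [25600]
STORE_FAST k → k=25600. Stack: []
LOAD_FAST_LOAD_FAST k,u → push 25600,0. Stack: [25600, 0]
BINARY_OP + → 25600 + 0 = 25600. Stack: [25600]
STORE_FAST k → k=25600. Stack: []
LOAD_FAST_LOAD_FAST k,k → push 25600,25600. Stack: [25600, 25600]
BINARY_OP & → 25600 & 25600 = 25600. Stack: [25600]
STORE_FAST k → k=25600. Stack: []
LOAD_FAST i → push 1. Stack: [1]
LOAD_CONST → push 1. Stack: [1, 1]
BINARY_OP + → 1 + 1 = 2. Stack: [2]
STORE_FAST i → i=2. Stack: []
LOAD_FAST i → push 2. Stack: [2]
LOAD_CONST → push 2. Stack: [2, 2]
COMPARE_OP bool(<) → 2 vs 2 = False. Stack: [False]
POP_JUMP_IF_FALSE → pop False; jump. Stack: []
LOAD_FAST k → push 25600. Stack: [25600]
RETURN_VALUE → return 25600.

25600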